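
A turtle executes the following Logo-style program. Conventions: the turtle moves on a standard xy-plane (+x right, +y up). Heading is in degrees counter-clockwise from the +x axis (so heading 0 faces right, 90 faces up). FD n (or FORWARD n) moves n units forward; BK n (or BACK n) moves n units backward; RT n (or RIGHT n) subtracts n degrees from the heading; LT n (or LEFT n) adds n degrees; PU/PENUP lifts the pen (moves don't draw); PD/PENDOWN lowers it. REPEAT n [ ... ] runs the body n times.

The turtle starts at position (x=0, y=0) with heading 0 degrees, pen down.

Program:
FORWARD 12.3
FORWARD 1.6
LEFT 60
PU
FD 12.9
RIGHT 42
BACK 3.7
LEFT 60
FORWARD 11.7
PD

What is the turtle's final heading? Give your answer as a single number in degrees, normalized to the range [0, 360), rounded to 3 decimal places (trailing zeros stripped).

Answer: 78

Derivation:
Executing turtle program step by step:
Start: pos=(0,0), heading=0, pen down
FD 12.3: (0,0) -> (12.3,0) [heading=0, draw]
FD 1.6: (12.3,0) -> (13.9,0) [heading=0, draw]
LT 60: heading 0 -> 60
PU: pen up
FD 12.9: (13.9,0) -> (20.35,11.172) [heading=60, move]
RT 42: heading 60 -> 18
BK 3.7: (20.35,11.172) -> (16.831,10.028) [heading=18, move]
LT 60: heading 18 -> 78
FD 11.7: (16.831,10.028) -> (19.264,21.473) [heading=78, move]
PD: pen down
Final: pos=(19.264,21.473), heading=78, 2 segment(s) drawn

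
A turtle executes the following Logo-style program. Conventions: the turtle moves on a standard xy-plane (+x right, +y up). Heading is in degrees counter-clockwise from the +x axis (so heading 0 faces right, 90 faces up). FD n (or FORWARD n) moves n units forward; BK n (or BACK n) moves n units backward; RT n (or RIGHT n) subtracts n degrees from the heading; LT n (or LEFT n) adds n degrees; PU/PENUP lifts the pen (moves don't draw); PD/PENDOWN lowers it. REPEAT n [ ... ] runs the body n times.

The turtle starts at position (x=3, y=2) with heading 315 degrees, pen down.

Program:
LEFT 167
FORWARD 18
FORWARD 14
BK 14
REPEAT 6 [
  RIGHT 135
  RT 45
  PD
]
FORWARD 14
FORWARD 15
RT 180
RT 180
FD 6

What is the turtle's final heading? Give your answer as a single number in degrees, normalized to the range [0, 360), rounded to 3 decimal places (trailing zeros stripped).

Executing turtle program step by step:
Start: pos=(3,2), heading=315, pen down
LT 167: heading 315 -> 122
FD 18: (3,2) -> (-6.539,17.265) [heading=122, draw]
FD 14: (-6.539,17.265) -> (-13.957,29.138) [heading=122, draw]
BK 14: (-13.957,29.138) -> (-6.539,17.265) [heading=122, draw]
REPEAT 6 [
  -- iteration 1/6 --
  RT 135: heading 122 -> 347
  RT 45: heading 347 -> 302
  PD: pen down
  -- iteration 2/6 --
  RT 135: heading 302 -> 167
  RT 45: heading 167 -> 122
  PD: pen down
  -- iteration 3/6 --
  RT 135: heading 122 -> 347
  RT 45: heading 347 -> 302
  PD: pen down
  -- iteration 4/6 --
  RT 135: heading 302 -> 167
  RT 45: heading 167 -> 122
  PD: pen down
  -- iteration 5/6 --
  RT 135: heading 122 -> 347
  RT 45: heading 347 -> 302
  PD: pen down
  -- iteration 6/6 --
  RT 135: heading 302 -> 167
  RT 45: heading 167 -> 122
  PD: pen down
]
FD 14: (-6.539,17.265) -> (-13.957,29.138) [heading=122, draw]
FD 15: (-13.957,29.138) -> (-21.906,41.858) [heading=122, draw]
RT 180: heading 122 -> 302
RT 180: heading 302 -> 122
FD 6: (-21.906,41.858) -> (-25.086,46.947) [heading=122, draw]
Final: pos=(-25.086,46.947), heading=122, 6 segment(s) drawn

Answer: 122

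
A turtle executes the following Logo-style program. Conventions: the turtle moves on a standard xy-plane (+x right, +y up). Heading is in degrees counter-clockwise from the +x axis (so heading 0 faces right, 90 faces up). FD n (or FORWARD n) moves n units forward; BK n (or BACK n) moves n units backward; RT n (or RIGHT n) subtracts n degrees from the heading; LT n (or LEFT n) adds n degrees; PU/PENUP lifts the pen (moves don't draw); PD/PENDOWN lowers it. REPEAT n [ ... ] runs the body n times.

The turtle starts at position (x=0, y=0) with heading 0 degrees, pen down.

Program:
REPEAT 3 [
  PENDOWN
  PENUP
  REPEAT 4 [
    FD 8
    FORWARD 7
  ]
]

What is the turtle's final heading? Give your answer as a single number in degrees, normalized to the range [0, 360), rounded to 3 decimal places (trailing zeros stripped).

Answer: 0

Derivation:
Executing turtle program step by step:
Start: pos=(0,0), heading=0, pen down
REPEAT 3 [
  -- iteration 1/3 --
  PD: pen down
  PU: pen up
  REPEAT 4 [
    -- iteration 1/4 --
    FD 8: (0,0) -> (8,0) [heading=0, move]
    FD 7: (8,0) -> (15,0) [heading=0, move]
    -- iteration 2/4 --
    FD 8: (15,0) -> (23,0) [heading=0, move]
    FD 7: (23,0) -> (30,0) [heading=0, move]
    -- iteration 3/4 --
    FD 8: (30,0) -> (38,0) [heading=0, move]
    FD 7: (38,0) -> (45,0) [heading=0, move]
    -- iteration 4/4 --
    FD 8: (45,0) -> (53,0) [heading=0, move]
    FD 7: (53,0) -> (60,0) [heading=0, move]
  ]
  -- iteration 2/3 --
  PD: pen down
  PU: pen up
  REPEAT 4 [
    -- iteration 1/4 --
    FD 8: (60,0) -> (68,0) [heading=0, move]
    FD 7: (68,0) -> (75,0) [heading=0, move]
    -- iteration 2/4 --
    FD 8: (75,0) -> (83,0) [heading=0, move]
    FD 7: (83,0) -> (90,0) [heading=0, move]
    -- iteration 3/4 --
    FD 8: (90,0) -> (98,0) [heading=0, move]
    FD 7: (98,0) -> (105,0) [heading=0, move]
    -- iteration 4/4 --
    FD 8: (105,0) -> (113,0) [heading=0, move]
    FD 7: (113,0) -> (120,0) [heading=0, move]
  ]
  -- iteration 3/3 --
  PD: pen down
  PU: pen up
  REPEAT 4 [
    -- iteration 1/4 --
    FD 8: (120,0) -> (128,0) [heading=0, move]
    FD 7: (128,0) -> (135,0) [heading=0, move]
    -- iteration 2/4 --
    FD 8: (135,0) -> (143,0) [heading=0, move]
    FD 7: (143,0) -> (150,0) [heading=0, move]
    -- iteration 3/4 --
    FD 8: (150,0) -> (158,0) [heading=0, move]
    FD 7: (158,0) -> (165,0) [heading=0, move]
    -- iteration 4/4 --
    FD 8: (165,0) -> (173,0) [heading=0, move]
    FD 7: (173,0) -> (180,0) [heading=0, move]
  ]
]
Final: pos=(180,0), heading=0, 0 segment(s) drawn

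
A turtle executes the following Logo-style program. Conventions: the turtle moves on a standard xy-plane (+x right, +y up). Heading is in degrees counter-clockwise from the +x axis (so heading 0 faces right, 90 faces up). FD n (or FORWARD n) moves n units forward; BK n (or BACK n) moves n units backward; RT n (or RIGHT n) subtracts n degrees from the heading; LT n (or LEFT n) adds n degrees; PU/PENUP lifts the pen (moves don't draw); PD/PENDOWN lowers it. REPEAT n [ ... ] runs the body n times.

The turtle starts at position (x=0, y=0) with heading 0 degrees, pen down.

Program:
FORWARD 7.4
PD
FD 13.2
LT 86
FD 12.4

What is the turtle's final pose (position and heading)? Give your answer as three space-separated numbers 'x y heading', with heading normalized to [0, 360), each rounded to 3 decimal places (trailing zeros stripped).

Answer: 21.465 12.37 86

Derivation:
Executing turtle program step by step:
Start: pos=(0,0), heading=0, pen down
FD 7.4: (0,0) -> (7.4,0) [heading=0, draw]
PD: pen down
FD 13.2: (7.4,0) -> (20.6,0) [heading=0, draw]
LT 86: heading 0 -> 86
FD 12.4: (20.6,0) -> (21.465,12.37) [heading=86, draw]
Final: pos=(21.465,12.37), heading=86, 3 segment(s) drawn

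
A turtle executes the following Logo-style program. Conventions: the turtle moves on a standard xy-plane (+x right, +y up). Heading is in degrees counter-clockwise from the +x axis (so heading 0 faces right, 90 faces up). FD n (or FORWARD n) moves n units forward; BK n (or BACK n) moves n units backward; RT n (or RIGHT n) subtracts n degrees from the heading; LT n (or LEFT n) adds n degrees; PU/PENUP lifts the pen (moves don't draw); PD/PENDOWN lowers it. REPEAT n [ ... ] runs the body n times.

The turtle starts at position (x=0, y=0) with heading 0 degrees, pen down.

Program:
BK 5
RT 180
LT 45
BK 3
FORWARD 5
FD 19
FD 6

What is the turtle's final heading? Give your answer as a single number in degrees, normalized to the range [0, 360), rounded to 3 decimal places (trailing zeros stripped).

Answer: 225

Derivation:
Executing turtle program step by step:
Start: pos=(0,0), heading=0, pen down
BK 5: (0,0) -> (-5,0) [heading=0, draw]
RT 180: heading 0 -> 180
LT 45: heading 180 -> 225
BK 3: (-5,0) -> (-2.879,2.121) [heading=225, draw]
FD 5: (-2.879,2.121) -> (-6.414,-1.414) [heading=225, draw]
FD 19: (-6.414,-1.414) -> (-19.849,-14.849) [heading=225, draw]
FD 6: (-19.849,-14.849) -> (-24.092,-19.092) [heading=225, draw]
Final: pos=(-24.092,-19.092), heading=225, 5 segment(s) drawn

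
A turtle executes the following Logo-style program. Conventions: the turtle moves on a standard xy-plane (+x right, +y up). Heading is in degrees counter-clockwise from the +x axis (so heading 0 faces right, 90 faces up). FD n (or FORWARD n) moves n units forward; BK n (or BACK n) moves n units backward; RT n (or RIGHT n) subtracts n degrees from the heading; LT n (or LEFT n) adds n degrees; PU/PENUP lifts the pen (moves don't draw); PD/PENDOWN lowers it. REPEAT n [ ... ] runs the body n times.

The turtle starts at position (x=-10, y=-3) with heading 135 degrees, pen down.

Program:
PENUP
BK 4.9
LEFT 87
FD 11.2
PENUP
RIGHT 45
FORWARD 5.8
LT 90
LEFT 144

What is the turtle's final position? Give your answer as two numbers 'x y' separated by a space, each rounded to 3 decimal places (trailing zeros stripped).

Answer: -20.65 -13.656

Derivation:
Executing turtle program step by step:
Start: pos=(-10,-3), heading=135, pen down
PU: pen up
BK 4.9: (-10,-3) -> (-6.535,-6.465) [heading=135, move]
LT 87: heading 135 -> 222
FD 11.2: (-6.535,-6.465) -> (-14.858,-13.959) [heading=222, move]
PU: pen up
RT 45: heading 222 -> 177
FD 5.8: (-14.858,-13.959) -> (-20.65,-13.656) [heading=177, move]
LT 90: heading 177 -> 267
LT 144: heading 267 -> 51
Final: pos=(-20.65,-13.656), heading=51, 0 segment(s) drawn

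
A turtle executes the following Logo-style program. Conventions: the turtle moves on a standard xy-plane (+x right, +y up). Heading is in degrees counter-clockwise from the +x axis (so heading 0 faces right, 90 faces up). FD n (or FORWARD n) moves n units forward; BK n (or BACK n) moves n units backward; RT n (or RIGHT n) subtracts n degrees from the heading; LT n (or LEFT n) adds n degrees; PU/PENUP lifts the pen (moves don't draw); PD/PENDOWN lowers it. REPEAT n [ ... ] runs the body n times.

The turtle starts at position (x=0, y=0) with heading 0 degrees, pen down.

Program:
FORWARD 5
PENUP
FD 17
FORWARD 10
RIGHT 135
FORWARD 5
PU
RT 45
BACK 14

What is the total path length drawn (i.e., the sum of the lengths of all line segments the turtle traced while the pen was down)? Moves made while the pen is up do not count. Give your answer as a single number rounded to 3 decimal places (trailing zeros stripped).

Answer: 5

Derivation:
Executing turtle program step by step:
Start: pos=(0,0), heading=0, pen down
FD 5: (0,0) -> (5,0) [heading=0, draw]
PU: pen up
FD 17: (5,0) -> (22,0) [heading=0, move]
FD 10: (22,0) -> (32,0) [heading=0, move]
RT 135: heading 0 -> 225
FD 5: (32,0) -> (28.464,-3.536) [heading=225, move]
PU: pen up
RT 45: heading 225 -> 180
BK 14: (28.464,-3.536) -> (42.464,-3.536) [heading=180, move]
Final: pos=(42.464,-3.536), heading=180, 1 segment(s) drawn

Segment lengths:
  seg 1: (0,0) -> (5,0), length = 5
Total = 5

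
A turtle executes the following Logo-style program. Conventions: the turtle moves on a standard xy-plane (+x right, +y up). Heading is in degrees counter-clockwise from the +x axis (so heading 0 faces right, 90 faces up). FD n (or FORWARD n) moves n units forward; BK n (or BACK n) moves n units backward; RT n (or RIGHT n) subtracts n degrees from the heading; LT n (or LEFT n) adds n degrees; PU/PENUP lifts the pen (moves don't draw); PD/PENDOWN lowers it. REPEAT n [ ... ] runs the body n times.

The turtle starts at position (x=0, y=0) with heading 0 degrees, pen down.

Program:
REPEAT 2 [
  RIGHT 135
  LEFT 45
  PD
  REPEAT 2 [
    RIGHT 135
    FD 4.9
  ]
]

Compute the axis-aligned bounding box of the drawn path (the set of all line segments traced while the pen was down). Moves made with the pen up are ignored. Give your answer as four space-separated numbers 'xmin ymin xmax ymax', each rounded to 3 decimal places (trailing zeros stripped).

Executing turtle program step by step:
Start: pos=(0,0), heading=0, pen down
REPEAT 2 [
  -- iteration 1/2 --
  RT 135: heading 0 -> 225
  LT 45: heading 225 -> 270
  PD: pen down
  REPEAT 2 [
    -- iteration 1/2 --
    RT 135: heading 270 -> 135
    FD 4.9: (0,0) -> (-3.465,3.465) [heading=135, draw]
    -- iteration 2/2 --
    RT 135: heading 135 -> 0
    FD 4.9: (-3.465,3.465) -> (1.435,3.465) [heading=0, draw]
  ]
  -- iteration 2/2 --
  RT 135: heading 0 -> 225
  LT 45: heading 225 -> 270
  PD: pen down
  REPEAT 2 [
    -- iteration 1/2 --
    RT 135: heading 270 -> 135
    FD 4.9: (1.435,3.465) -> (-2.03,6.93) [heading=135, draw]
    -- iteration 2/2 --
    RT 135: heading 135 -> 0
    FD 4.9: (-2.03,6.93) -> (2.87,6.93) [heading=0, draw]
  ]
]
Final: pos=(2.87,6.93), heading=0, 4 segment(s) drawn

Segment endpoints: x in {-3.465, -2.03, 0, 1.435, 2.87}, y in {0, 3.465, 3.465, 6.93, 6.93}
xmin=-3.465, ymin=0, xmax=2.87, ymax=6.93

Answer: -3.465 0 2.87 6.93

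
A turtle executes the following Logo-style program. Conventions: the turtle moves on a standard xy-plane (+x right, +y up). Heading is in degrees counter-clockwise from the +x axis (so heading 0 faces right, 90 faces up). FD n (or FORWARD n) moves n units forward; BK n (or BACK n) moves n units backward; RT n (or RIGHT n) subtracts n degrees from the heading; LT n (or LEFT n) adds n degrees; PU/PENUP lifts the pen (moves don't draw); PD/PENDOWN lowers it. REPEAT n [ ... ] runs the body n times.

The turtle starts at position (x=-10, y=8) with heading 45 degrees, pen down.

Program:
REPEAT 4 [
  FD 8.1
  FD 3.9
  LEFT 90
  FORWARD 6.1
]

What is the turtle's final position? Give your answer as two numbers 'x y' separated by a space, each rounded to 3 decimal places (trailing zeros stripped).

Executing turtle program step by step:
Start: pos=(-10,8), heading=45, pen down
REPEAT 4 [
  -- iteration 1/4 --
  FD 8.1: (-10,8) -> (-4.272,13.728) [heading=45, draw]
  FD 3.9: (-4.272,13.728) -> (-1.515,16.485) [heading=45, draw]
  LT 90: heading 45 -> 135
  FD 6.1: (-1.515,16.485) -> (-5.828,20.799) [heading=135, draw]
  -- iteration 2/4 --
  FD 8.1: (-5.828,20.799) -> (-11.556,26.526) [heading=135, draw]
  FD 3.9: (-11.556,26.526) -> (-14.313,29.284) [heading=135, draw]
  LT 90: heading 135 -> 225
  FD 6.1: (-14.313,29.284) -> (-18.627,24.971) [heading=225, draw]
  -- iteration 3/4 --
  FD 8.1: (-18.627,24.971) -> (-24.354,19.243) [heading=225, draw]
  FD 3.9: (-24.354,19.243) -> (-27.112,16.485) [heading=225, draw]
  LT 90: heading 225 -> 315
  FD 6.1: (-27.112,16.485) -> (-22.799,12.172) [heading=315, draw]
  -- iteration 4/4 --
  FD 8.1: (-22.799,12.172) -> (-17.071,6.444) [heading=315, draw]
  FD 3.9: (-17.071,6.444) -> (-14.313,3.687) [heading=315, draw]
  LT 90: heading 315 -> 45
  FD 6.1: (-14.313,3.687) -> (-10,8) [heading=45, draw]
]
Final: pos=(-10,8), heading=45, 12 segment(s) drawn

Answer: -10 8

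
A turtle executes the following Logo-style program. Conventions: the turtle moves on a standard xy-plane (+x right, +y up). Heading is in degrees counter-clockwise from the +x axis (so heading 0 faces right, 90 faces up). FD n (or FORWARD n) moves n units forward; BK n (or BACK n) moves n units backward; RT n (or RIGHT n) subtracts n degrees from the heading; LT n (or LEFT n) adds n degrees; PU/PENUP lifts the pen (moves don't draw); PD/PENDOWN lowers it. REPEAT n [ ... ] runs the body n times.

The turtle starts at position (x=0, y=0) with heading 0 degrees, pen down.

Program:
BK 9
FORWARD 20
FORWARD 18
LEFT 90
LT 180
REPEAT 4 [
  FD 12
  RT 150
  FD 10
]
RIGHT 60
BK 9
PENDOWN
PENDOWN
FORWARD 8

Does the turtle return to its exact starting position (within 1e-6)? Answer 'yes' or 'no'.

Answer: no

Derivation:
Executing turtle program step by step:
Start: pos=(0,0), heading=0, pen down
BK 9: (0,0) -> (-9,0) [heading=0, draw]
FD 20: (-9,0) -> (11,0) [heading=0, draw]
FD 18: (11,0) -> (29,0) [heading=0, draw]
LT 90: heading 0 -> 90
LT 180: heading 90 -> 270
REPEAT 4 [
  -- iteration 1/4 --
  FD 12: (29,0) -> (29,-12) [heading=270, draw]
  RT 150: heading 270 -> 120
  FD 10: (29,-12) -> (24,-3.34) [heading=120, draw]
  -- iteration 2/4 --
  FD 12: (24,-3.34) -> (18,7.053) [heading=120, draw]
  RT 150: heading 120 -> 330
  FD 10: (18,7.053) -> (26.66,2.053) [heading=330, draw]
  -- iteration 3/4 --
  FD 12: (26.66,2.053) -> (37.053,-3.947) [heading=330, draw]
  RT 150: heading 330 -> 180
  FD 10: (37.053,-3.947) -> (27.053,-3.947) [heading=180, draw]
  -- iteration 4/4 --
  FD 12: (27.053,-3.947) -> (15.053,-3.947) [heading=180, draw]
  RT 150: heading 180 -> 30
  FD 10: (15.053,-3.947) -> (23.713,1.053) [heading=30, draw]
]
RT 60: heading 30 -> 330
BK 9: (23.713,1.053) -> (15.919,5.553) [heading=330, draw]
PD: pen down
PD: pen down
FD 8: (15.919,5.553) -> (22.847,1.553) [heading=330, draw]
Final: pos=(22.847,1.553), heading=330, 13 segment(s) drawn

Start position: (0, 0)
Final position: (22.847, 1.553)
Distance = 22.899; >= 1e-6 -> NOT closed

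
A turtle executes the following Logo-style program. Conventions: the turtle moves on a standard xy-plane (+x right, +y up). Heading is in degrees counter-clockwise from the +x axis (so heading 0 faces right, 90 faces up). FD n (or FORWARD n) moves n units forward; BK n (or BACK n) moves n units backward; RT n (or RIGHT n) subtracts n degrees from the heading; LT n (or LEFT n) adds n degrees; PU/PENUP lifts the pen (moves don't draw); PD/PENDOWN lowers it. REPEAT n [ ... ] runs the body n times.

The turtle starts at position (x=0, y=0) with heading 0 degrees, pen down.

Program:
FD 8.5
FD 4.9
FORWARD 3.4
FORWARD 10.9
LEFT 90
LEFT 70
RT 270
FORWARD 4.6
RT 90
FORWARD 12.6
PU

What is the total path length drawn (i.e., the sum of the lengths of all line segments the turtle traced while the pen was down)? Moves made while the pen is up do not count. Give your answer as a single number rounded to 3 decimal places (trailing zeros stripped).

Answer: 44.9

Derivation:
Executing turtle program step by step:
Start: pos=(0,0), heading=0, pen down
FD 8.5: (0,0) -> (8.5,0) [heading=0, draw]
FD 4.9: (8.5,0) -> (13.4,0) [heading=0, draw]
FD 3.4: (13.4,0) -> (16.8,0) [heading=0, draw]
FD 10.9: (16.8,0) -> (27.7,0) [heading=0, draw]
LT 90: heading 0 -> 90
LT 70: heading 90 -> 160
RT 270: heading 160 -> 250
FD 4.6: (27.7,0) -> (26.127,-4.323) [heading=250, draw]
RT 90: heading 250 -> 160
FD 12.6: (26.127,-4.323) -> (14.287,-0.013) [heading=160, draw]
PU: pen up
Final: pos=(14.287,-0.013), heading=160, 6 segment(s) drawn

Segment lengths:
  seg 1: (0,0) -> (8.5,0), length = 8.5
  seg 2: (8.5,0) -> (13.4,0), length = 4.9
  seg 3: (13.4,0) -> (16.8,0), length = 3.4
  seg 4: (16.8,0) -> (27.7,0), length = 10.9
  seg 5: (27.7,0) -> (26.127,-4.323), length = 4.6
  seg 6: (26.127,-4.323) -> (14.287,-0.013), length = 12.6
Total = 44.9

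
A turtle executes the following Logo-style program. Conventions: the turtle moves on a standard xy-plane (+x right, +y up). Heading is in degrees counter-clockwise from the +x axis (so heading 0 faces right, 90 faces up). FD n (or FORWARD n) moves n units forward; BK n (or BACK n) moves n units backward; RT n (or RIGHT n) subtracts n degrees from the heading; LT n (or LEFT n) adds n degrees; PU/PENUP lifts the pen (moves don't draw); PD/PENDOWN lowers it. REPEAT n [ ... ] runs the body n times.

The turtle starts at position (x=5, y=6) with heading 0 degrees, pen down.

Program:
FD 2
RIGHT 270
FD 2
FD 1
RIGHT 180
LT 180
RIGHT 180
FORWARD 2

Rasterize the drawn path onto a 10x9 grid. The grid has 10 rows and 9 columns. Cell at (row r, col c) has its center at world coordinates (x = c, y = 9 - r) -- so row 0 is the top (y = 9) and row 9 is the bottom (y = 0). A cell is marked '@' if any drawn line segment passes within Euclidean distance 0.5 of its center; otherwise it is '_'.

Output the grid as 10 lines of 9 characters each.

Segment 0: (5,6) -> (7,6)
Segment 1: (7,6) -> (7,8)
Segment 2: (7,8) -> (7,9)
Segment 3: (7,9) -> (7,7)

Answer: _______@_
_______@_
_______@_
_____@@@_
_________
_________
_________
_________
_________
_________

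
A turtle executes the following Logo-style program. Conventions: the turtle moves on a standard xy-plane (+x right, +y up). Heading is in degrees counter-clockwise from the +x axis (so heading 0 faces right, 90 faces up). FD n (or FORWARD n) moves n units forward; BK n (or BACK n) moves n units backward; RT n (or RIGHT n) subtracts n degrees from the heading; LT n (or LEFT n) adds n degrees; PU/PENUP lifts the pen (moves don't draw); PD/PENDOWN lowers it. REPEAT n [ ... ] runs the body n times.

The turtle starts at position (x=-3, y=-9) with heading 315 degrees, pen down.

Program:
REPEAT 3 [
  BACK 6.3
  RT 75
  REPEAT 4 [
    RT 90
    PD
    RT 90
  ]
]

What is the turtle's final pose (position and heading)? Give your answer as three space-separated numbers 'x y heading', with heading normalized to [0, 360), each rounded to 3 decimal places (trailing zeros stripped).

Answer: 1.781 -0.72 90

Derivation:
Executing turtle program step by step:
Start: pos=(-3,-9), heading=315, pen down
REPEAT 3 [
  -- iteration 1/3 --
  BK 6.3: (-3,-9) -> (-7.455,-4.545) [heading=315, draw]
  RT 75: heading 315 -> 240
  REPEAT 4 [
    -- iteration 1/4 --
    RT 90: heading 240 -> 150
    PD: pen down
    RT 90: heading 150 -> 60
    -- iteration 2/4 --
    RT 90: heading 60 -> 330
    PD: pen down
    RT 90: heading 330 -> 240
    -- iteration 3/4 --
    RT 90: heading 240 -> 150
    PD: pen down
    RT 90: heading 150 -> 60
    -- iteration 4/4 --
    RT 90: heading 60 -> 330
    PD: pen down
    RT 90: heading 330 -> 240
  ]
  -- iteration 2/3 --
  BK 6.3: (-7.455,-4.545) -> (-4.305,0.911) [heading=240, draw]
  RT 75: heading 240 -> 165
  REPEAT 4 [
    -- iteration 1/4 --
    RT 90: heading 165 -> 75
    PD: pen down
    RT 90: heading 75 -> 345
    -- iteration 2/4 --
    RT 90: heading 345 -> 255
    PD: pen down
    RT 90: heading 255 -> 165
    -- iteration 3/4 --
    RT 90: heading 165 -> 75
    PD: pen down
    RT 90: heading 75 -> 345
    -- iteration 4/4 --
    RT 90: heading 345 -> 255
    PD: pen down
    RT 90: heading 255 -> 165
  ]
  -- iteration 3/3 --
  BK 6.3: (-4.305,0.911) -> (1.781,-0.72) [heading=165, draw]
  RT 75: heading 165 -> 90
  REPEAT 4 [
    -- iteration 1/4 --
    RT 90: heading 90 -> 0
    PD: pen down
    RT 90: heading 0 -> 270
    -- iteration 2/4 --
    RT 90: heading 270 -> 180
    PD: pen down
    RT 90: heading 180 -> 90
    -- iteration 3/4 --
    RT 90: heading 90 -> 0
    PD: pen down
    RT 90: heading 0 -> 270
    -- iteration 4/4 --
    RT 90: heading 270 -> 180
    PD: pen down
    RT 90: heading 180 -> 90
  ]
]
Final: pos=(1.781,-0.72), heading=90, 3 segment(s) drawn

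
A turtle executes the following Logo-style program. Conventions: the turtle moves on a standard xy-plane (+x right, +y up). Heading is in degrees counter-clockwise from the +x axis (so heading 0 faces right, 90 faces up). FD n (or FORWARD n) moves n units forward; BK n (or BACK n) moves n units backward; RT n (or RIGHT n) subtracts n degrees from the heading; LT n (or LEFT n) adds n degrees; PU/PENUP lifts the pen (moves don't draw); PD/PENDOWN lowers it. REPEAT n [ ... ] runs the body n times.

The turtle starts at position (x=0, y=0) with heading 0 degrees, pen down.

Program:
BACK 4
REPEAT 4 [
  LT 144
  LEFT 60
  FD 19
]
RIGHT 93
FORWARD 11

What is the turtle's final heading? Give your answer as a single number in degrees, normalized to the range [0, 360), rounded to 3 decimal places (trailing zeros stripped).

Executing turtle program step by step:
Start: pos=(0,0), heading=0, pen down
BK 4: (0,0) -> (-4,0) [heading=0, draw]
REPEAT 4 [
  -- iteration 1/4 --
  LT 144: heading 0 -> 144
  LT 60: heading 144 -> 204
  FD 19: (-4,0) -> (-21.357,-7.728) [heading=204, draw]
  -- iteration 2/4 --
  LT 144: heading 204 -> 348
  LT 60: heading 348 -> 48
  FD 19: (-21.357,-7.728) -> (-8.644,6.392) [heading=48, draw]
  -- iteration 3/4 --
  LT 144: heading 48 -> 192
  LT 60: heading 192 -> 252
  FD 19: (-8.644,6.392) -> (-14.515,-11.678) [heading=252, draw]
  -- iteration 4/4 --
  LT 144: heading 252 -> 36
  LT 60: heading 36 -> 96
  FD 19: (-14.515,-11.678) -> (-16.501,7.218) [heading=96, draw]
]
RT 93: heading 96 -> 3
FD 11: (-16.501,7.218) -> (-5.516,7.793) [heading=3, draw]
Final: pos=(-5.516,7.793), heading=3, 6 segment(s) drawn

Answer: 3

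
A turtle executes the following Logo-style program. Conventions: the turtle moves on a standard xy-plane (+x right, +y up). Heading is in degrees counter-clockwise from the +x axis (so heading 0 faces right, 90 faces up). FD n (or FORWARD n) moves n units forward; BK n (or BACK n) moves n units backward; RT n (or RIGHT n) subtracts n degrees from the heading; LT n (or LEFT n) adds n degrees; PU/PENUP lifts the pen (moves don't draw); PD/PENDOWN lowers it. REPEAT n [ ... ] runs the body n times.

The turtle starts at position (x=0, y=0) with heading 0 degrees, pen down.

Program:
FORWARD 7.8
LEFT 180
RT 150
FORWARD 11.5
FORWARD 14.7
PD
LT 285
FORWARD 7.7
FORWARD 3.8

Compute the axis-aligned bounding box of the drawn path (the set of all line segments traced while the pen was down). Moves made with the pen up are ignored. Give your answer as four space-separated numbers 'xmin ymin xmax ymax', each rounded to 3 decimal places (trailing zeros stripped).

Answer: 0 0 38.622 13.1

Derivation:
Executing turtle program step by step:
Start: pos=(0,0), heading=0, pen down
FD 7.8: (0,0) -> (7.8,0) [heading=0, draw]
LT 180: heading 0 -> 180
RT 150: heading 180 -> 30
FD 11.5: (7.8,0) -> (17.759,5.75) [heading=30, draw]
FD 14.7: (17.759,5.75) -> (30.49,13.1) [heading=30, draw]
PD: pen down
LT 285: heading 30 -> 315
FD 7.7: (30.49,13.1) -> (35.935,7.655) [heading=315, draw]
FD 3.8: (35.935,7.655) -> (38.622,4.968) [heading=315, draw]
Final: pos=(38.622,4.968), heading=315, 5 segment(s) drawn

Segment endpoints: x in {0, 7.8, 17.759, 30.49, 35.935, 38.622}, y in {0, 4.968, 5.75, 7.655, 13.1}
xmin=0, ymin=0, xmax=38.622, ymax=13.1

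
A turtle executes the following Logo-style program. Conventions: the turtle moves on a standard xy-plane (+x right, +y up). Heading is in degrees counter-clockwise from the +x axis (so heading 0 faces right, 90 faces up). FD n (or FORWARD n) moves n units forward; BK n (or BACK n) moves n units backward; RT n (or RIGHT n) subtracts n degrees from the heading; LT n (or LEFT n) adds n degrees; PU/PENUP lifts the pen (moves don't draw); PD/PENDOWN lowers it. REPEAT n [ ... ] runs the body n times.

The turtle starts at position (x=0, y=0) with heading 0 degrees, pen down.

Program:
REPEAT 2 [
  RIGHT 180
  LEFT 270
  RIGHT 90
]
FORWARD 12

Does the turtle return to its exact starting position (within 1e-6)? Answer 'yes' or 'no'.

Answer: no

Derivation:
Executing turtle program step by step:
Start: pos=(0,0), heading=0, pen down
REPEAT 2 [
  -- iteration 1/2 --
  RT 180: heading 0 -> 180
  LT 270: heading 180 -> 90
  RT 90: heading 90 -> 0
  -- iteration 2/2 --
  RT 180: heading 0 -> 180
  LT 270: heading 180 -> 90
  RT 90: heading 90 -> 0
]
FD 12: (0,0) -> (12,0) [heading=0, draw]
Final: pos=(12,0), heading=0, 1 segment(s) drawn

Start position: (0, 0)
Final position: (12, 0)
Distance = 12; >= 1e-6 -> NOT closed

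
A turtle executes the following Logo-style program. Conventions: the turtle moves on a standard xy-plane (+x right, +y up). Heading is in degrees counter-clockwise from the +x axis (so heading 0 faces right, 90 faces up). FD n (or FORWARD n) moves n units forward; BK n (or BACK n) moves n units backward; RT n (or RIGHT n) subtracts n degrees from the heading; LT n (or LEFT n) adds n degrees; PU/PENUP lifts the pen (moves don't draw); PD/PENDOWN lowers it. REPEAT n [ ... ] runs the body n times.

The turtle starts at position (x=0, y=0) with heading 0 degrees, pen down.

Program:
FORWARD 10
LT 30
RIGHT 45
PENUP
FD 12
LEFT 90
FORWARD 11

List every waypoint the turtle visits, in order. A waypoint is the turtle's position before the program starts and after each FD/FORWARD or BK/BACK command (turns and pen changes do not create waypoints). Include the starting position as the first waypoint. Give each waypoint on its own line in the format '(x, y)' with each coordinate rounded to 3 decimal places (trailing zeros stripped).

Answer: (0, 0)
(10, 0)
(21.591, -3.106)
(24.438, 7.519)

Derivation:
Executing turtle program step by step:
Start: pos=(0,0), heading=0, pen down
FD 10: (0,0) -> (10,0) [heading=0, draw]
LT 30: heading 0 -> 30
RT 45: heading 30 -> 345
PU: pen up
FD 12: (10,0) -> (21.591,-3.106) [heading=345, move]
LT 90: heading 345 -> 75
FD 11: (21.591,-3.106) -> (24.438,7.519) [heading=75, move]
Final: pos=(24.438,7.519), heading=75, 1 segment(s) drawn
Waypoints (4 total):
(0, 0)
(10, 0)
(21.591, -3.106)
(24.438, 7.519)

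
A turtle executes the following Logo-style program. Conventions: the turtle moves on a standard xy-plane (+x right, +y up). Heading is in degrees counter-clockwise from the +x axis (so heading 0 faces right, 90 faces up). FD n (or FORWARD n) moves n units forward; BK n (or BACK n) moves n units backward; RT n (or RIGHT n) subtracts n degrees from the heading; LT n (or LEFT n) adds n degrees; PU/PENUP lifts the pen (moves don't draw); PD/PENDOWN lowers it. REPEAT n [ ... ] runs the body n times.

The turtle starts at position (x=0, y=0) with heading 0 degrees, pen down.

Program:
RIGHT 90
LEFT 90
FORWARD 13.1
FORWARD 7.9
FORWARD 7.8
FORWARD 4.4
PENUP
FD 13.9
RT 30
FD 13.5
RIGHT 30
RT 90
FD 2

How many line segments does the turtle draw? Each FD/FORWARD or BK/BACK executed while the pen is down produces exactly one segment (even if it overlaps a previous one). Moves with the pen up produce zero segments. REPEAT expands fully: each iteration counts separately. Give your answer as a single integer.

Executing turtle program step by step:
Start: pos=(0,0), heading=0, pen down
RT 90: heading 0 -> 270
LT 90: heading 270 -> 0
FD 13.1: (0,0) -> (13.1,0) [heading=0, draw]
FD 7.9: (13.1,0) -> (21,0) [heading=0, draw]
FD 7.8: (21,0) -> (28.8,0) [heading=0, draw]
FD 4.4: (28.8,0) -> (33.2,0) [heading=0, draw]
PU: pen up
FD 13.9: (33.2,0) -> (47.1,0) [heading=0, move]
RT 30: heading 0 -> 330
FD 13.5: (47.1,0) -> (58.791,-6.75) [heading=330, move]
RT 30: heading 330 -> 300
RT 90: heading 300 -> 210
FD 2: (58.791,-6.75) -> (57.059,-7.75) [heading=210, move]
Final: pos=(57.059,-7.75), heading=210, 4 segment(s) drawn
Segments drawn: 4

Answer: 4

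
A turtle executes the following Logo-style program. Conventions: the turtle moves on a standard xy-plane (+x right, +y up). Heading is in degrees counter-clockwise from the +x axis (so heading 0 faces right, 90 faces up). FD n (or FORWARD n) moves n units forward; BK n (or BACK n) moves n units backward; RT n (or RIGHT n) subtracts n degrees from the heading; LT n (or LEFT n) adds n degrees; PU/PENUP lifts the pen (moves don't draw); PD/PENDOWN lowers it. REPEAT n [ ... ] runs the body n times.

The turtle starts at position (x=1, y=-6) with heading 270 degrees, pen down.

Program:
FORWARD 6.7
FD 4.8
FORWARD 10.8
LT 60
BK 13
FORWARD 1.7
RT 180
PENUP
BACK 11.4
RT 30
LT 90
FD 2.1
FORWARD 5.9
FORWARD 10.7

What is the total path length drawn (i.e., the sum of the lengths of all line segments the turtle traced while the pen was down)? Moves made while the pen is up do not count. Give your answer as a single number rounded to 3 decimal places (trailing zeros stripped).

Answer: 37

Derivation:
Executing turtle program step by step:
Start: pos=(1,-6), heading=270, pen down
FD 6.7: (1,-6) -> (1,-12.7) [heading=270, draw]
FD 4.8: (1,-12.7) -> (1,-17.5) [heading=270, draw]
FD 10.8: (1,-17.5) -> (1,-28.3) [heading=270, draw]
LT 60: heading 270 -> 330
BK 13: (1,-28.3) -> (-10.258,-21.8) [heading=330, draw]
FD 1.7: (-10.258,-21.8) -> (-8.786,-22.65) [heading=330, draw]
RT 180: heading 330 -> 150
PU: pen up
BK 11.4: (-8.786,-22.65) -> (1.087,-28.35) [heading=150, move]
RT 30: heading 150 -> 120
LT 90: heading 120 -> 210
FD 2.1: (1.087,-28.35) -> (-0.732,-29.4) [heading=210, move]
FD 5.9: (-0.732,-29.4) -> (-5.842,-32.35) [heading=210, move]
FD 10.7: (-5.842,-32.35) -> (-15.108,-37.7) [heading=210, move]
Final: pos=(-15.108,-37.7), heading=210, 5 segment(s) drawn

Segment lengths:
  seg 1: (1,-6) -> (1,-12.7), length = 6.7
  seg 2: (1,-12.7) -> (1,-17.5), length = 4.8
  seg 3: (1,-17.5) -> (1,-28.3), length = 10.8
  seg 4: (1,-28.3) -> (-10.258,-21.8), length = 13
  seg 5: (-10.258,-21.8) -> (-8.786,-22.65), length = 1.7
Total = 37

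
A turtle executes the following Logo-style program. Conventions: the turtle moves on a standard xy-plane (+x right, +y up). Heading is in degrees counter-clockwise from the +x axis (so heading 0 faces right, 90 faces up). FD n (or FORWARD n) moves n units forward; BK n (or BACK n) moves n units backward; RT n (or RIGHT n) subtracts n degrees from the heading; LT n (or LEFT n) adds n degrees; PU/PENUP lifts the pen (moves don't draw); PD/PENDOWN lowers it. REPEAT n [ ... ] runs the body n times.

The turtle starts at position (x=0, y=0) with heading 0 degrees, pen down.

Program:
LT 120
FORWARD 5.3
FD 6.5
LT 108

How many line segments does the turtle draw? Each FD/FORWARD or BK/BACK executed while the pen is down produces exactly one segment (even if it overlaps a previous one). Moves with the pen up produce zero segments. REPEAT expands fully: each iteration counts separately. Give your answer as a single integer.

Answer: 2

Derivation:
Executing turtle program step by step:
Start: pos=(0,0), heading=0, pen down
LT 120: heading 0 -> 120
FD 5.3: (0,0) -> (-2.65,4.59) [heading=120, draw]
FD 6.5: (-2.65,4.59) -> (-5.9,10.219) [heading=120, draw]
LT 108: heading 120 -> 228
Final: pos=(-5.9,10.219), heading=228, 2 segment(s) drawn
Segments drawn: 2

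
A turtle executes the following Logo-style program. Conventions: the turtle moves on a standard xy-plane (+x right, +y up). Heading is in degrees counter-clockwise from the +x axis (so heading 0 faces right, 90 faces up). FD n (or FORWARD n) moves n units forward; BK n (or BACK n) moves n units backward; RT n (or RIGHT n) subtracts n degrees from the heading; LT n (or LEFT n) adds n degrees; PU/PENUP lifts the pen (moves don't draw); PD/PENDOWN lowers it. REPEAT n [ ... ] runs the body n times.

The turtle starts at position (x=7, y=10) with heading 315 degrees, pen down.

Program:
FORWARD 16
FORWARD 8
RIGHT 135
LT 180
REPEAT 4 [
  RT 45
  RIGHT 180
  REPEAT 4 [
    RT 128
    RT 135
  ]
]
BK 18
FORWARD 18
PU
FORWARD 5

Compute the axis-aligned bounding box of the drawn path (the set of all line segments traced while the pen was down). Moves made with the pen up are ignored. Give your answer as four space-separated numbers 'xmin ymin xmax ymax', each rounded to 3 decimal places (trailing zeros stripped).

Executing turtle program step by step:
Start: pos=(7,10), heading=315, pen down
FD 16: (7,10) -> (18.314,-1.314) [heading=315, draw]
FD 8: (18.314,-1.314) -> (23.971,-6.971) [heading=315, draw]
RT 135: heading 315 -> 180
LT 180: heading 180 -> 0
REPEAT 4 [
  -- iteration 1/4 --
  RT 45: heading 0 -> 315
  RT 180: heading 315 -> 135
  REPEAT 4 [
    -- iteration 1/4 --
    RT 128: heading 135 -> 7
    RT 135: heading 7 -> 232
    -- iteration 2/4 --
    RT 128: heading 232 -> 104
    RT 135: heading 104 -> 329
    -- iteration 3/4 --
    RT 128: heading 329 -> 201
    RT 135: heading 201 -> 66
    -- iteration 4/4 --
    RT 128: heading 66 -> 298
    RT 135: heading 298 -> 163
  ]
  -- iteration 2/4 --
  RT 45: heading 163 -> 118
  RT 180: heading 118 -> 298
  REPEAT 4 [
    -- iteration 1/4 --
    RT 128: heading 298 -> 170
    RT 135: heading 170 -> 35
    -- iteration 2/4 --
    RT 128: heading 35 -> 267
    RT 135: heading 267 -> 132
    -- iteration 3/4 --
    RT 128: heading 132 -> 4
    RT 135: heading 4 -> 229
    -- iteration 4/4 --
    RT 128: heading 229 -> 101
    RT 135: heading 101 -> 326
  ]
  -- iteration 3/4 --
  RT 45: heading 326 -> 281
  RT 180: heading 281 -> 101
  REPEAT 4 [
    -- iteration 1/4 --
    RT 128: heading 101 -> 333
    RT 135: heading 333 -> 198
    -- iteration 2/4 --
    RT 128: heading 198 -> 70
    RT 135: heading 70 -> 295
    -- iteration 3/4 --
    RT 128: heading 295 -> 167
    RT 135: heading 167 -> 32
    -- iteration 4/4 --
    RT 128: heading 32 -> 264
    RT 135: heading 264 -> 129
  ]
  -- iteration 4/4 --
  RT 45: heading 129 -> 84
  RT 180: heading 84 -> 264
  REPEAT 4 [
    -- iteration 1/4 --
    RT 128: heading 264 -> 136
    RT 135: heading 136 -> 1
    -- iteration 2/4 --
    RT 128: heading 1 -> 233
    RT 135: heading 233 -> 98
    -- iteration 3/4 --
    RT 128: heading 98 -> 330
    RT 135: heading 330 -> 195
    -- iteration 4/4 --
    RT 128: heading 195 -> 67
    RT 135: heading 67 -> 292
  ]
]
BK 18: (23.971,-6.971) -> (17.228,9.719) [heading=292, draw]
FD 18: (17.228,9.719) -> (23.971,-6.971) [heading=292, draw]
PU: pen up
FD 5: (23.971,-6.971) -> (25.844,-11.606) [heading=292, move]
Final: pos=(25.844,-11.606), heading=292, 4 segment(s) drawn

Segment endpoints: x in {7, 17.228, 18.314, 23.971}, y in {-6.971, -1.314, 9.719, 10}
xmin=7, ymin=-6.971, xmax=23.971, ymax=10

Answer: 7 -6.971 23.971 10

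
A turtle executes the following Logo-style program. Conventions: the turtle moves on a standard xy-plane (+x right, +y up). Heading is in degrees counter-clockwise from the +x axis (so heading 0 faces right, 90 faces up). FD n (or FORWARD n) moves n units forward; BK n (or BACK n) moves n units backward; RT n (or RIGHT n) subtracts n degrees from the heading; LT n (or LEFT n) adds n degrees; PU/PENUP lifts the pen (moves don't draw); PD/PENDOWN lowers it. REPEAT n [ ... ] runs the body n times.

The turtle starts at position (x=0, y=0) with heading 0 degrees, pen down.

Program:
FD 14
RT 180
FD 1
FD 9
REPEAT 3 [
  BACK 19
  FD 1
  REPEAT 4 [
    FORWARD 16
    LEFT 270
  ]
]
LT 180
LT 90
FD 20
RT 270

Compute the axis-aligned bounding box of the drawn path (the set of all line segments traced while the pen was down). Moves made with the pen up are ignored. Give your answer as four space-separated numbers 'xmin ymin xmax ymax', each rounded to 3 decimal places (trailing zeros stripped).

Answer: 0 0 59 20

Derivation:
Executing turtle program step by step:
Start: pos=(0,0), heading=0, pen down
FD 14: (0,0) -> (14,0) [heading=0, draw]
RT 180: heading 0 -> 180
FD 1: (14,0) -> (13,0) [heading=180, draw]
FD 9: (13,0) -> (4,0) [heading=180, draw]
REPEAT 3 [
  -- iteration 1/3 --
  BK 19: (4,0) -> (23,0) [heading=180, draw]
  FD 1: (23,0) -> (22,0) [heading=180, draw]
  REPEAT 4 [
    -- iteration 1/4 --
    FD 16: (22,0) -> (6,0) [heading=180, draw]
    LT 270: heading 180 -> 90
    -- iteration 2/4 --
    FD 16: (6,0) -> (6,16) [heading=90, draw]
    LT 270: heading 90 -> 0
    -- iteration 3/4 --
    FD 16: (6,16) -> (22,16) [heading=0, draw]
    LT 270: heading 0 -> 270
    -- iteration 4/4 --
    FD 16: (22,16) -> (22,0) [heading=270, draw]
    LT 270: heading 270 -> 180
  ]
  -- iteration 2/3 --
  BK 19: (22,0) -> (41,0) [heading=180, draw]
  FD 1: (41,0) -> (40,0) [heading=180, draw]
  REPEAT 4 [
    -- iteration 1/4 --
    FD 16: (40,0) -> (24,0) [heading=180, draw]
    LT 270: heading 180 -> 90
    -- iteration 2/4 --
    FD 16: (24,0) -> (24,16) [heading=90, draw]
    LT 270: heading 90 -> 0
    -- iteration 3/4 --
    FD 16: (24,16) -> (40,16) [heading=0, draw]
    LT 270: heading 0 -> 270
    -- iteration 4/4 --
    FD 16: (40,16) -> (40,0) [heading=270, draw]
    LT 270: heading 270 -> 180
  ]
  -- iteration 3/3 --
  BK 19: (40,0) -> (59,0) [heading=180, draw]
  FD 1: (59,0) -> (58,0) [heading=180, draw]
  REPEAT 4 [
    -- iteration 1/4 --
    FD 16: (58,0) -> (42,0) [heading=180, draw]
    LT 270: heading 180 -> 90
    -- iteration 2/4 --
    FD 16: (42,0) -> (42,16) [heading=90, draw]
    LT 270: heading 90 -> 0
    -- iteration 3/4 --
    FD 16: (42,16) -> (58,16) [heading=0, draw]
    LT 270: heading 0 -> 270
    -- iteration 4/4 --
    FD 16: (58,16) -> (58,0) [heading=270, draw]
    LT 270: heading 270 -> 180
  ]
]
LT 180: heading 180 -> 0
LT 90: heading 0 -> 90
FD 20: (58,0) -> (58,20) [heading=90, draw]
RT 270: heading 90 -> 180
Final: pos=(58,20), heading=180, 22 segment(s) drawn

Segment endpoints: x in {0, 4, 6, 6, 13, 14, 22, 22, 23, 24, 24, 40, 40, 40, 41, 42, 42, 58, 58, 58, 58, 59}, y in {0, 0, 0, 0, 0, 0, 0, 0, 0, 0, 0, 0, 0, 0, 0, 16, 16, 16, 16, 16, 16, 20}
xmin=0, ymin=0, xmax=59, ymax=20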